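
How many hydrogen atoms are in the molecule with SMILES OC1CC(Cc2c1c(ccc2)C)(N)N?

16

Hydrogens are implicit in SMILES; fill each atom to its normal valence:
  3 × C (aromatic): 1 H each → 3
  3 × C (aromatic): no H
  2 × C: 2 H each → 4
  2 × N: 2 H each → 4
  1 × C: 3 H
  1 × C: 1 H
  1 × C: no H
  1 × O: 1 H
  Total hydrogens = 16.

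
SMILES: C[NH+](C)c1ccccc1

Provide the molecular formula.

C8H12N+

Heavy atoms from the SMILES: 8 C, 1 N.
Implicit hydrogens by atom environment:
  5 × C (aromatic): 1 H each → 5
  2 × C: 3 H each → 6
  1 × C (aromatic): no H
  1 × N (charge +1): 1 H
  Total hydrogens = 12.
Net charge +1.
Molecular formula: C8H12N+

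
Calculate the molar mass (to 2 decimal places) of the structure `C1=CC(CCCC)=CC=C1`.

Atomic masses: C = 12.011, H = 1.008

Molecular formula: C10H14.
M = 10×12.011 + 14×1.008 = 134.22 g/mol.

134.22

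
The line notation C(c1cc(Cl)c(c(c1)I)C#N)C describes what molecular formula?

C9H7ClIN

Heavy atoms from the SMILES: 9 C, 1 Cl, 1 I, 1 N.
Implicit hydrogens by atom environment:
  4 × C (aromatic): no H
  2 × C (aromatic): 1 H each → 2
  1 × C: 3 H
  1 × C: 2 H
  1 × C: no H
  1 × Cl: no H
  1 × I: no H
  1 × N: no H
  Total hydrogens = 7.
Molecular formula: C9H7ClIN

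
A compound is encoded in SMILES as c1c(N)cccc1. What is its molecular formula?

C6H7N

Heavy atoms from the SMILES: 6 C, 1 N.
Implicit hydrogens by atom environment:
  5 × C (aromatic): 1 H each → 5
  1 × C (aromatic): no H
  1 × N: 2 H
  Total hydrogens = 7.
Molecular formula: C6H7N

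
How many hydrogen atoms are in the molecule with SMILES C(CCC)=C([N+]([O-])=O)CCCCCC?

21

Hydrogens are implicit in SMILES; fill each atom to its normal valence:
  7 × C: 2 H each → 14
  2 × C: 3 H each → 6
  1 × C: 1 H
  1 × C: no H
  1 × N (charge +1): no H
  1 × O: no H
  1 × O (charge -1): no H
  Total hydrogens = 21.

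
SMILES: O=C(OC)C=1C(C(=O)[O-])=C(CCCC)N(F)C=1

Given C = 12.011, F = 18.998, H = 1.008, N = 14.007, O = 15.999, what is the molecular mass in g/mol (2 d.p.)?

242.23

Molecular formula: C11H13FNO4-.
M = 11×12.011 + 1×18.998 + 13×1.008 + 1×14.007 + 4×15.999 = 242.23 g/mol.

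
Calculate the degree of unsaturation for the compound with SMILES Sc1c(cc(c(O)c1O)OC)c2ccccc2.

Molecular formula from the SMILES: C13H12O3S.
DoU = (2C + 2 + N − H − X)/2 = (2·13 + 2 + 0 − 12 − 0)/2 = 16/2 = 8.
(Structurally: 2 ring(s) + 6 π bond(s) = 8.)

8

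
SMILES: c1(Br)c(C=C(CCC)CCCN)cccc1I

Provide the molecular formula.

Heavy atoms from the SMILES: 1 Br, 14 C, 1 I, 1 N.
Implicit hydrogens by atom environment:
  5 × C: 2 H each → 10
  3 × C (aromatic): 1 H each → 3
  3 × C (aromatic): no H
  1 × Br: no H
  1 × C: 3 H
  1 × C: 1 H
  1 × C: no H
  1 × I: no H
  1 × N: 2 H
  Total hydrogens = 19.
Molecular formula: C14H19BrIN

C14H19BrIN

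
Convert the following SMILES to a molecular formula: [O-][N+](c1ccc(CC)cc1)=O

C8H9NO2

Heavy atoms from the SMILES: 8 C, 1 N, 2 O.
Implicit hydrogens by atom environment:
  4 × C (aromatic): 1 H each → 4
  2 × C (aromatic): no H
  1 × C: 3 H
  1 × C: 2 H
  1 × N (charge +1): no H
  1 × O: no H
  1 × O (charge -1): no H
  Total hydrogens = 9.
Molecular formula: C8H9NO2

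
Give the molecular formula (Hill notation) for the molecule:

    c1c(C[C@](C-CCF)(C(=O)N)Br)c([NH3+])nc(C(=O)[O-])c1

C12H15BrFN3O3

Heavy atoms from the SMILES: 1 Br, 12 C, 1 F, 3 N, 3 O.
Implicit hydrogens by atom environment:
  4 × C: 2 H each → 8
  3 × C (aromatic): no H
  3 × C: no H
  2 × C (aromatic): 1 H each → 2
  2 × O: no H
  1 × Br: no H
  1 × F: no H
  1 × N (charge +1): 3 H
  1 × N: 2 H
  1 × N (aromatic): no H
  1 × O (charge -1): no H
  Total hydrogens = 15.
Molecular formula: C12H15BrFN3O3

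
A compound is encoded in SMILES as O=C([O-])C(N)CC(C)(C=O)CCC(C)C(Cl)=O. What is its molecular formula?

C11H17ClNO4-

Heavy atoms from the SMILES: 11 C, 1 Cl, 1 N, 4 O.
Implicit hydrogens by atom environment:
  3 × C: 2 H each → 6
  3 × C: 1 H each → 3
  3 × C: no H
  3 × O: no H
  2 × C: 3 H each → 6
  1 × Cl: no H
  1 × N: 2 H
  1 × O (charge -1): no H
  Total hydrogens = 17.
Net charge -1.
Molecular formula: C11H17ClNO4-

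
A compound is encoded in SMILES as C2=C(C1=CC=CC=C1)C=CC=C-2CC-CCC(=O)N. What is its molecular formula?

Heavy atoms from the SMILES: 17 C, 1 N, 1 O.
Implicit hydrogens by atom environment:
  9 × C (aromatic): 1 H each → 9
  4 × C: 2 H each → 8
  3 × C (aromatic): no H
  1 × C: no H
  1 × N: 2 H
  1 × O: no H
  Total hydrogens = 19.
Molecular formula: C17H19NO

C17H19NO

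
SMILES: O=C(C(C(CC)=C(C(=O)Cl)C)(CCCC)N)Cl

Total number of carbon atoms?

The symbol for carbon appears 12 times in the SMILES. (Cl is a single chlorine, not C + l.)

12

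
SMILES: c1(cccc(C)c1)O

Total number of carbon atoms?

7

The symbol for carbon appears 7 times in the SMILES. Lowercase c denotes aromatic carbon and counts toward C.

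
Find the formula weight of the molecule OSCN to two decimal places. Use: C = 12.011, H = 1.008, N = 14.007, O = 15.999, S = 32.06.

Molecular formula: CH5NOS.
M = 1×12.011 + 5×1.008 + 1×14.007 + 1×15.999 + 1×32.06 = 79.12 g/mol.

79.12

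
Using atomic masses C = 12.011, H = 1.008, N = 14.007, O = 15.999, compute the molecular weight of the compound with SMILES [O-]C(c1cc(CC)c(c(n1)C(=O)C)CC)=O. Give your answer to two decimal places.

Molecular formula: C12H14NO3-.
M = 12×12.011 + 14×1.008 + 1×14.007 + 3×15.999 = 220.25 g/mol.

220.25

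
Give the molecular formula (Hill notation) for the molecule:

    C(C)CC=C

Heavy atoms from the SMILES: 5 C.
Implicit hydrogens by atom environment:
  3 × C: 2 H each → 6
  1 × C: 3 H
  1 × C: 1 H
  Total hydrogens = 10.
Molecular formula: C5H10

C5H10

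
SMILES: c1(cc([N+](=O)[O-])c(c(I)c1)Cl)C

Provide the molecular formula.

C7H5ClINO2

Heavy atoms from the SMILES: 7 C, 1 Cl, 1 I, 1 N, 2 O.
Implicit hydrogens by atom environment:
  4 × C (aromatic): no H
  2 × C (aromatic): 1 H each → 2
  1 × C: 3 H
  1 × Cl: no H
  1 × I: no H
  1 × N (charge +1): no H
  1 × O: no H
  1 × O (charge -1): no H
  Total hydrogens = 5.
Molecular formula: C7H5ClINO2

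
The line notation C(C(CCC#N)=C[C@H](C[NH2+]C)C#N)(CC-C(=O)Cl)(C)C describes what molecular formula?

C15H23ClN3O+

Heavy atoms from the SMILES: 15 C, 1 Cl, 3 N, 1 O.
Implicit hydrogens by atom environment:
  5 × C: 2 H each → 10
  5 × C: no H
  3 × C: 3 H each → 9
  2 × C: 1 H each → 2
  2 × N: no H
  1 × Cl: no H
  1 × N (charge +1): 2 H
  1 × O: no H
  Total hydrogens = 23.
Net charge +1.
Molecular formula: C15H23ClN3O+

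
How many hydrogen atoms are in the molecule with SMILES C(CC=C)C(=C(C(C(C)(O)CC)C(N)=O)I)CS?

22

Hydrogens are implicit in SMILES; fill each atom to its normal valence:
  5 × C: 2 H each → 10
  4 × C: no H
  2 × C: 3 H each → 6
  2 × C: 1 H each → 2
  1 × I: no H
  1 × N: 2 H
  1 × O: 1 H
  1 × O: no H
  1 × S: 1 H
  Total hydrogens = 22.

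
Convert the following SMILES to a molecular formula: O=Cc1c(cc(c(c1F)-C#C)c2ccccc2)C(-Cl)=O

Heavy atoms from the SMILES: 16 C, 1 Cl, 1 F, 2 O.
Implicit hydrogens by atom environment:
  6 × C (aromatic): 1 H each → 6
  6 × C (aromatic): no H
  2 × C: 1 H each → 2
  2 × C: no H
  2 × O: no H
  1 × Cl: no H
  1 × F: no H
  Total hydrogens = 8.
Molecular formula: C16H8ClFO2

C16H8ClFO2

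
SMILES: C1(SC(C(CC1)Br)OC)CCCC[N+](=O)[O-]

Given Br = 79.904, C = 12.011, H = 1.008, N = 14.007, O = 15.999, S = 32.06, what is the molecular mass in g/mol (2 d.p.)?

Molecular formula: C10H18BrNO3S.
M = 1×79.904 + 10×12.011 + 18×1.008 + 1×14.007 + 3×15.999 + 1×32.06 = 312.22 g/mol.

312.22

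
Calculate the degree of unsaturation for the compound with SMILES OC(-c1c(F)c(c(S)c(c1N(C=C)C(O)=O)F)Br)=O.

7

Molecular formula from the SMILES: C10H6BrF2NO4S.
DoU = (2C + 2 + N − H − X)/2 = (2·10 + 2 + 1 − 6 − 3)/2 = 14/2 = 7.
(Structurally: 1 ring(s) + 6 π bond(s) = 7.)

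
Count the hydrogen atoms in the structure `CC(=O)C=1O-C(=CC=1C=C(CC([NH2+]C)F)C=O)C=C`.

Hydrogens are implicit in SMILES; fill each atom to its normal valence:
  4 × C: 1 H each → 4
  3 × C (aromatic): no H
  2 × C: 3 H each → 6
  2 × C: 2 H each → 4
  2 × C: no H
  2 × O: no H
  1 × C (aromatic): 1 H
  1 × F: no H
  1 × N (charge +1): 2 H
  1 × O (aromatic): no H
  Total hydrogens = 17.

17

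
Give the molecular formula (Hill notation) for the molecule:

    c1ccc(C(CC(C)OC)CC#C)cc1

C14H18O

Heavy atoms from the SMILES: 14 C, 1 O.
Implicit hydrogens by atom environment:
  5 × C (aromatic): 1 H each → 5
  3 × C: 1 H each → 3
  2 × C: 3 H each → 6
  2 × C: 2 H each → 4
  1 × C: no H
  1 × C (aromatic): no H
  1 × O: no H
  Total hydrogens = 18.
Molecular formula: C14H18O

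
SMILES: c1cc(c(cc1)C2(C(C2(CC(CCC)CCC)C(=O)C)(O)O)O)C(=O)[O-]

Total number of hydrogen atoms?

Hydrogens are implicit in SMILES; fill each atom to its normal valence:
  5 × C: 2 H each → 10
  5 × C: no H
  4 × C (aromatic): 1 H each → 4
  3 × C: 3 H each → 9
  3 × O: 1 H each → 3
  2 × C (aromatic): no H
  2 × O: no H
  1 × C: 1 H
  1 × O (charge -1): no H
  Total hydrogens = 27.

27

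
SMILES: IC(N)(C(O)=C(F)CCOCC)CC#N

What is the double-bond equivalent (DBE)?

3

Molecular formula from the SMILES: C9H14FIN2O2.
DoU = (2C + 2 + N − H − X)/2 = (2·9 + 2 + 2 − 14 − 2)/2 = 6/2 = 3.
(Structurally: 0 ring(s) + 3 π bond(s) = 3.)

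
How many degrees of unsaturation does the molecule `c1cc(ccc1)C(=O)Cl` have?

Molecular formula from the SMILES: C7H5ClO.
DoU = (2C + 2 + N − H − X)/2 = (2·7 + 2 + 0 − 5 − 1)/2 = 10/2 = 5.
(Structurally: 1 ring(s) + 4 π bond(s) = 5.)

5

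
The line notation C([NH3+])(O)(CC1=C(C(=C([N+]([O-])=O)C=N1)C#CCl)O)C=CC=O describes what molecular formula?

C12H11ClN3O5+

Heavy atoms from the SMILES: 12 C, 1 Cl, 3 N, 5 O.
Implicit hydrogens by atom environment:
  4 × C (aromatic): no H
  3 × C: 1 H each → 3
  3 × C: no H
  2 × O: 1 H each → 2
  2 × O: no H
  1 × C: 2 H
  1 × C (aromatic): 1 H
  1 × Cl: no H
  1 × N (charge +1): 3 H
  1 × N (aromatic): no H
  1 × N (charge +1): no H
  1 × O (charge -1): no H
  Total hydrogens = 11.
Net charge +1.
Molecular formula: C12H11ClN3O5+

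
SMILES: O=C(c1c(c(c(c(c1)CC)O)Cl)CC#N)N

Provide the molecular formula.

Heavy atoms from the SMILES: 11 C, 1 Cl, 2 N, 2 O.
Implicit hydrogens by atom environment:
  5 × C (aromatic): no H
  2 × C: 2 H each → 4
  2 × C: no H
  1 × C: 3 H
  1 × C (aromatic): 1 H
  1 × Cl: no H
  1 × N: 2 H
  1 × N: no H
  1 × O: 1 H
  1 × O: no H
  Total hydrogens = 11.
Molecular formula: C11H11ClN2O2

C11H11ClN2O2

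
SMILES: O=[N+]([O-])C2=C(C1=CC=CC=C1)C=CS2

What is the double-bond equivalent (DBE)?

Molecular formula from the SMILES: C10H7NO2S.
DoU = (2C + 2 + N − H − X)/2 = (2·10 + 2 + 1 − 7 − 0)/2 = 16/2 = 8.
(Structurally: 2 ring(s) + 6 π bond(s) = 8.)

8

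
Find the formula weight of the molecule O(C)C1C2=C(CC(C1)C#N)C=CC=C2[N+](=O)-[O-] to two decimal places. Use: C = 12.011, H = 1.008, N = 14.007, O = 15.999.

232.24

Molecular formula: C12H12N2O3.
M = 12×12.011 + 12×1.008 + 2×14.007 + 3×15.999 = 232.24 g/mol.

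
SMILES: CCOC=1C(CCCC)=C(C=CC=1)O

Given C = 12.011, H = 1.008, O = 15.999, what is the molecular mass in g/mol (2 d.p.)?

194.27

Molecular formula: C12H18O2.
M = 12×12.011 + 18×1.008 + 2×15.999 = 194.27 g/mol.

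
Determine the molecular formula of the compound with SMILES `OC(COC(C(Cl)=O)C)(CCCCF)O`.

C9H16ClFO4

Heavy atoms from the SMILES: 9 C, 1 Cl, 1 F, 4 O.
Implicit hydrogens by atom environment:
  5 × C: 2 H each → 10
  2 × C: no H
  2 × O: 1 H each → 2
  2 × O: no H
  1 × C: 3 H
  1 × C: 1 H
  1 × Cl: no H
  1 × F: no H
  Total hydrogens = 16.
Molecular formula: C9H16ClFO4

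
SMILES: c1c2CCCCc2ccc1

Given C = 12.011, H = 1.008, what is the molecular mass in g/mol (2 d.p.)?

132.21

Molecular formula: C10H12.
M = 10×12.011 + 12×1.008 = 132.21 g/mol.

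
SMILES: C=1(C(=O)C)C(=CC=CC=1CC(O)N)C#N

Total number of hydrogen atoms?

Hydrogens are implicit in SMILES; fill each atom to its normal valence:
  3 × C (aromatic): 1 H each → 3
  3 × C (aromatic): no H
  2 × C: no H
  1 × C: 3 H
  1 × C: 2 H
  1 × C: 1 H
  1 × N: 2 H
  1 × N: no H
  1 × O: 1 H
  1 × O: no H
  Total hydrogens = 12.

12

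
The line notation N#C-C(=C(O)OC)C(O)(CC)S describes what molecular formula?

Heavy atoms from the SMILES: 7 C, 1 N, 3 O, 1 S.
Implicit hydrogens by atom environment:
  4 × C: no H
  2 × C: 3 H each → 6
  2 × O: 1 H each → 2
  1 × C: 2 H
  1 × N: no H
  1 × O: no H
  1 × S: 1 H
  Total hydrogens = 11.
Molecular formula: C7H11NO3S

C7H11NO3S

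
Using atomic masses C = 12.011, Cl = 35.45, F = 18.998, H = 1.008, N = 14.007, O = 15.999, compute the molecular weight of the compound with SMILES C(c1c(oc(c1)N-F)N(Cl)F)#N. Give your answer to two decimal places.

Molecular formula: C5H2ClF2N3O.
M = 5×12.011 + 1×35.45 + 2×18.998 + 2×1.008 + 3×14.007 + 1×15.999 = 193.54 g/mol.

193.54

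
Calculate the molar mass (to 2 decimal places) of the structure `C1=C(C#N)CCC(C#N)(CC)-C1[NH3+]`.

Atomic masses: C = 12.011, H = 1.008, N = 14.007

Molecular formula: C10H14N3+.
M = 10×12.011 + 14×1.008 + 3×14.007 = 176.24 g/mol.

176.24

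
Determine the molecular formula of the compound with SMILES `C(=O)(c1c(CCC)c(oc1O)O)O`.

Heavy atoms from the SMILES: 8 C, 5 O.
Implicit hydrogens by atom environment:
  4 × C (aromatic): no H
  3 × O: 1 H each → 3
  2 × C: 2 H each → 4
  1 × C: 3 H
  1 × C: no H
  1 × O (aromatic): no H
  1 × O: no H
  Total hydrogens = 10.
Molecular formula: C8H10O5

C8H10O5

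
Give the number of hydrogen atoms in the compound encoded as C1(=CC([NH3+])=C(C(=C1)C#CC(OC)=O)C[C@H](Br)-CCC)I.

Hydrogens are implicit in SMILES; fill each atom to its normal valence:
  4 × C (aromatic): no H
  3 × C: 2 H each → 6
  3 × C: no H
  2 × C: 3 H each → 6
  2 × C (aromatic): 1 H each → 2
  2 × O: no H
  1 × Br: no H
  1 × C: 1 H
  1 × I: no H
  1 × N (charge +1): 3 H
  Total hydrogens = 18.

18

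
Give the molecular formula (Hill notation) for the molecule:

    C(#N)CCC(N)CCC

Heavy atoms from the SMILES: 7 C, 2 N.
Implicit hydrogens by atom environment:
  4 × C: 2 H each → 8
  1 × C: 3 H
  1 × C: 1 H
  1 × C: no H
  1 × N: 2 H
  1 × N: no H
  Total hydrogens = 14.
Molecular formula: C7H14N2

C7H14N2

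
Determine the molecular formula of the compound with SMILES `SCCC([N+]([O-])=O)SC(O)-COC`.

Heavy atoms from the SMILES: 6 C, 1 N, 4 O, 2 S.
Implicit hydrogens by atom environment:
  3 × C: 2 H each → 6
  2 × C: 1 H each → 2
  2 × O: no H
  1 × C: 3 H
  1 × N (charge +1): no H
  1 × O: 1 H
  1 × O (charge -1): no H
  1 × S: 1 H
  1 × S: no H
  Total hydrogens = 13.
Molecular formula: C6H13NO4S2

C6H13NO4S2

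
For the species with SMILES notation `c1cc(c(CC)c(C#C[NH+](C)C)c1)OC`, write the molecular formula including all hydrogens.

C13H18NO+

Heavy atoms from the SMILES: 13 C, 1 N, 1 O.
Implicit hydrogens by atom environment:
  4 × C: 3 H each → 12
  3 × C (aromatic): 1 H each → 3
  3 × C (aromatic): no H
  2 × C: no H
  1 × C: 2 H
  1 × N (charge +1): 1 H
  1 × O: no H
  Total hydrogens = 18.
Net charge +1.
Molecular formula: C13H18NO+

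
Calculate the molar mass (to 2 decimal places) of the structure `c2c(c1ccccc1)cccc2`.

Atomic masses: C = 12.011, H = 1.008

Molecular formula: C12H10.
M = 12×12.011 + 10×1.008 = 154.21 g/mol.

154.21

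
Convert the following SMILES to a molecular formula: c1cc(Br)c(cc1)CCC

Heavy atoms from the SMILES: 1 Br, 9 C.
Implicit hydrogens by atom environment:
  4 × C (aromatic): 1 H each → 4
  2 × C: 2 H each → 4
  2 × C (aromatic): no H
  1 × Br: no H
  1 × C: 3 H
  Total hydrogens = 11.
Molecular formula: C9H11Br

C9H11Br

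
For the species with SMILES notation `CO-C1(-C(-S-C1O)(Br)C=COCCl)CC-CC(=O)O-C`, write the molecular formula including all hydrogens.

Heavy atoms from the SMILES: 1 Br, 12 C, 1 Cl, 5 O, 1 S.
Implicit hydrogens by atom environment:
  4 × C: 2 H each → 8
  4 × O: no H
  3 × C: 1 H each → 3
  3 × C: no H
  2 × C: 3 H each → 6
  1 × Br: no H
  1 × Cl: no H
  1 × O: 1 H
  1 × S: no H
  Total hydrogens = 18.
Molecular formula: C12H18BrClO5S

C12H18BrClO5S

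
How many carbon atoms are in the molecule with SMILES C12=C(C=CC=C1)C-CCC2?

10

The symbol for carbon appears 10 times in the SMILES.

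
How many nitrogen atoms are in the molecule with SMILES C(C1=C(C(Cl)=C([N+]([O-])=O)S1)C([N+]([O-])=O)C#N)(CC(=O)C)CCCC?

3

The symbol for nitrogen appears 3 times in the SMILES.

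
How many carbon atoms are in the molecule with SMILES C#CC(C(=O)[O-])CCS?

The symbol for carbon appears 6 times in the SMILES.

6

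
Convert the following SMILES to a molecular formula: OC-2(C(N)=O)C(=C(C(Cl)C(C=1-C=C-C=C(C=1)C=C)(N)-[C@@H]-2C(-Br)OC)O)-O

C17H20BrClN2O5

Heavy atoms from the SMILES: 1 Br, 17 C, 1 Cl, 2 N, 5 O.
Implicit hydrogens by atom environment:
  5 × C: no H
  4 × C: 1 H each → 4
  4 × C (aromatic): 1 H each → 4
  3 × O: 1 H each → 3
  2 × C (aromatic): no H
  2 × N: 2 H each → 4
  2 × O: no H
  1 × Br: no H
  1 × C: 3 H
  1 × C: 2 H
  1 × Cl: no H
  Total hydrogens = 20.
Molecular formula: C17H20BrClN2O5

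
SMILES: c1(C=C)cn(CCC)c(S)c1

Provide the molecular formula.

Heavy atoms from the SMILES: 9 C, 1 N, 1 S.
Implicit hydrogens by atom environment:
  3 × C: 2 H each → 6
  2 × C (aromatic): 1 H each → 2
  2 × C (aromatic): no H
  1 × C: 3 H
  1 × C: 1 H
  1 × N (aromatic): no H
  1 × S: 1 H
  Total hydrogens = 13.
Molecular formula: C9H13NS

C9H13NS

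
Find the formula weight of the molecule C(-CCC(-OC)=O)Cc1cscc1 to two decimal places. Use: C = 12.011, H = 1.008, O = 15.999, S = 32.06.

Molecular formula: C10H14O2S.
M = 10×12.011 + 14×1.008 + 2×15.999 + 1×32.06 = 198.28 g/mol.

198.28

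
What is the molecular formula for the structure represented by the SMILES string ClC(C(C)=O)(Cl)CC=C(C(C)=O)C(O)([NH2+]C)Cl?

Heavy atoms from the SMILES: 10 C, 3 Cl, 1 N, 3 O.
Implicit hydrogens by atom environment:
  5 × C: no H
  3 × C: 3 H each → 9
  3 × Cl: no H
  2 × O: no H
  1 × C: 2 H
  1 × C: 1 H
  1 × N (charge +1): 2 H
  1 × O: 1 H
  Total hydrogens = 15.
Net charge +1.
Molecular formula: C10H15Cl3NO3+

C10H15Cl3NO3+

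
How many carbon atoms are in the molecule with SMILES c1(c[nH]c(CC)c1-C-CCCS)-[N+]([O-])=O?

The symbol for carbon appears 10 times in the SMILES. Lowercase c denotes aromatic carbon and counts toward C.

10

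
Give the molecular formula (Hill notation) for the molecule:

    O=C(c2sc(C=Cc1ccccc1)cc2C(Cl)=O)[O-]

C14H8ClO3S-

Heavy atoms from the SMILES: 14 C, 1 Cl, 3 O, 1 S.
Implicit hydrogens by atom environment:
  6 × C (aromatic): 1 H each → 6
  4 × C (aromatic): no H
  2 × C: 1 H each → 2
  2 × C: no H
  2 × O: no H
  1 × Cl: no H
  1 × O (charge -1): no H
  1 × S (aromatic): no H
  Total hydrogens = 8.
Net charge -1.
Molecular formula: C14H8ClO3S-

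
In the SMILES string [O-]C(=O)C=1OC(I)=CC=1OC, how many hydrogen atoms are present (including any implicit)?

Hydrogens are implicit in SMILES; fill each atom to its normal valence:
  3 × C (aromatic): no H
  2 × O: no H
  1 × C: 3 H
  1 × C (aromatic): 1 H
  1 × C: no H
  1 × I: no H
  1 × O (aromatic): no H
  1 × O (charge -1): no H
  Total hydrogens = 4.

4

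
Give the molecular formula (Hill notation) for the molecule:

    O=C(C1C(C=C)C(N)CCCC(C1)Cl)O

C11H18ClNO2

Heavy atoms from the SMILES: 11 C, 1 Cl, 1 N, 2 O.
Implicit hydrogens by atom environment:
  5 × C: 2 H each → 10
  5 × C: 1 H each → 5
  1 × C: no H
  1 × Cl: no H
  1 × N: 2 H
  1 × O: 1 H
  1 × O: no H
  Total hydrogens = 18.
Molecular formula: C11H18ClNO2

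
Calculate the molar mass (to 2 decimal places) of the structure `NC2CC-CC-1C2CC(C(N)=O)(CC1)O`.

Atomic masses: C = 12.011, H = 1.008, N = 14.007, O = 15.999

212.29

Molecular formula: C11H20N2O2.
M = 11×12.011 + 20×1.008 + 2×14.007 + 2×15.999 = 212.29 g/mol.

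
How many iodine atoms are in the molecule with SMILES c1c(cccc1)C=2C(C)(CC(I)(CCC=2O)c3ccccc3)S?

1

The symbol for iodine appears 1 time in the SMILES.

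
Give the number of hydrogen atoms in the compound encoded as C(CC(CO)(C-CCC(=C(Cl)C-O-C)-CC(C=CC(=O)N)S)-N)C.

31

Hydrogens are implicit in SMILES; fill each atom to its normal valence:
  8 × C: 2 H each → 16
  4 × C: no H
  3 × C: 1 H each → 3
  2 × C: 3 H each → 6
  2 × N: 2 H each → 4
  2 × O: no H
  1 × Cl: no H
  1 × O: 1 H
  1 × S: 1 H
  Total hydrogens = 31.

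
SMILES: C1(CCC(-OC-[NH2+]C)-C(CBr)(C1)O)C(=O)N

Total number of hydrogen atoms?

Hydrogens are implicit in SMILES; fill each atom to its normal valence:
  5 × C: 2 H each → 10
  2 × C: 1 H each → 2
  2 × C: no H
  2 × O: no H
  1 × Br: no H
  1 × C: 3 H
  1 × N (charge +1): 2 H
  1 × N: 2 H
  1 × O: 1 H
  Total hydrogens = 20.

20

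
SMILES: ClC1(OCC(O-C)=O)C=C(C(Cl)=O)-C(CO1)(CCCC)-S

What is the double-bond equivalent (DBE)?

4

Molecular formula from the SMILES: C13H18Cl2O5S.
DoU = (2C + 2 + N − H − X)/2 = (2·13 + 2 + 0 − 18 − 2)/2 = 8/2 = 4.
(Structurally: 1 ring(s) + 3 π bond(s) = 4.)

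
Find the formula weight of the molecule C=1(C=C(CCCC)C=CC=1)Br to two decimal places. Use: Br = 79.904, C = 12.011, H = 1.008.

Molecular formula: C10H13Br.
M = 1×79.904 + 10×12.011 + 13×1.008 = 213.12 g/mol.

213.12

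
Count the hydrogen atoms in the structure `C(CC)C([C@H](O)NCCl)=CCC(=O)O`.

Hydrogens are implicit in SMILES; fill each atom to its normal valence:
  4 × C: 2 H each → 8
  2 × C: 1 H each → 2
  2 × C: no H
  2 × O: 1 H each → 2
  1 × C: 3 H
  1 × Cl: no H
  1 × N: 1 H
  1 × O: no H
  Total hydrogens = 16.

16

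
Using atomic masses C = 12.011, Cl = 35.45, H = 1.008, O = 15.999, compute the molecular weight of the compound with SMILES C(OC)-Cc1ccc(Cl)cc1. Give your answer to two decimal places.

170.64

Molecular formula: C9H11ClO.
M = 9×12.011 + 1×35.45 + 11×1.008 + 1×15.999 = 170.64 g/mol.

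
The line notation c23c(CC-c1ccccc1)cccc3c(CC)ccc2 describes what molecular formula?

Heavy atoms from the SMILES: 20 C.
Implicit hydrogens by atom environment:
  11 × C (aromatic): 1 H each → 11
  5 × C (aromatic): no H
  3 × C: 2 H each → 6
  1 × C: 3 H
  Total hydrogens = 20.
Molecular formula: C20H20

C20H20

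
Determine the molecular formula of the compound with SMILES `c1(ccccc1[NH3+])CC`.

Heavy atoms from the SMILES: 8 C, 1 N.
Implicit hydrogens by atom environment:
  4 × C (aromatic): 1 H each → 4
  2 × C (aromatic): no H
  1 × C: 3 H
  1 × C: 2 H
  1 × N (charge +1): 3 H
  Total hydrogens = 12.
Net charge +1.
Molecular formula: C8H12N+

C8H12N+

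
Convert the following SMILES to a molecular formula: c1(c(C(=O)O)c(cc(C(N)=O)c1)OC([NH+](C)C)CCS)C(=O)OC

C15H21N2O6S+

Heavy atoms from the SMILES: 15 C, 2 N, 6 O, 1 S.
Implicit hydrogens by atom environment:
  5 × O: no H
  4 × C (aromatic): no H
  3 × C: 3 H each → 9
  3 × C: no H
  2 × C: 2 H each → 4
  2 × C (aromatic): 1 H each → 2
  1 × C: 1 H
  1 × N: 2 H
  1 × N (charge +1): 1 H
  1 × O: 1 H
  1 × S: 1 H
  Total hydrogens = 21.
Net charge +1.
Molecular formula: C15H21N2O6S+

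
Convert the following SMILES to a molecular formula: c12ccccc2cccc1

Heavy atoms from the SMILES: 10 C.
Implicit hydrogens by atom environment:
  8 × C (aromatic): 1 H each → 8
  2 × C (aromatic): no H
  Total hydrogens = 8.
Molecular formula: C10H8

C10H8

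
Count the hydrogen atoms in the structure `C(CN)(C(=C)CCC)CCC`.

Hydrogens are implicit in SMILES; fill each atom to its normal valence:
  6 × C: 2 H each → 12
  2 × C: 3 H each → 6
  1 × C: 1 H
  1 × C: no H
  1 × N: 2 H
  Total hydrogens = 21.

21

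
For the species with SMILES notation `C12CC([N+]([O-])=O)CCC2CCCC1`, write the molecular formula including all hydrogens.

C10H17NO2

Heavy atoms from the SMILES: 10 C, 1 N, 2 O.
Implicit hydrogens by atom environment:
  7 × C: 2 H each → 14
  3 × C: 1 H each → 3
  1 × N (charge +1): no H
  1 × O: no H
  1 × O (charge -1): no H
  Total hydrogens = 17.
Molecular formula: C10H17NO2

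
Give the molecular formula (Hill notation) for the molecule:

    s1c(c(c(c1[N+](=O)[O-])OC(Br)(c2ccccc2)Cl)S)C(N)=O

C12H8BrClN2O4S2

Heavy atoms from the SMILES: 1 Br, 12 C, 1 Cl, 2 N, 4 O, 2 S.
Implicit hydrogens by atom environment:
  5 × C (aromatic): 1 H each → 5
  5 × C (aromatic): no H
  3 × O: no H
  2 × C: no H
  1 × Br: no H
  1 × Cl: no H
  1 × N: 2 H
  1 × N (charge +1): no H
  1 × O (charge -1): no H
  1 × S: 1 H
  1 × S (aromatic): no H
  Total hydrogens = 8.
Molecular formula: C12H8BrClN2O4S2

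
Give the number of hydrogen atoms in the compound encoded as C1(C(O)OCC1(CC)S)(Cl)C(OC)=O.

Hydrogens are implicit in SMILES; fill each atom to its normal valence:
  3 × C: no H
  3 × O: no H
  2 × C: 3 H each → 6
  2 × C: 2 H each → 4
  1 × C: 1 H
  1 × Cl: no H
  1 × O: 1 H
  1 × S: 1 H
  Total hydrogens = 13.

13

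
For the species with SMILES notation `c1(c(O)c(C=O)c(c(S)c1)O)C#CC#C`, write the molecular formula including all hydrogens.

Heavy atoms from the SMILES: 11 C, 3 O, 1 S.
Implicit hydrogens by atom environment:
  5 × C (aromatic): no H
  3 × C: no H
  2 × C: 1 H each → 2
  2 × O: 1 H each → 2
  1 × C (aromatic): 1 H
  1 × O: no H
  1 × S: 1 H
  Total hydrogens = 6.
Molecular formula: C11H6O3S

C11H6O3S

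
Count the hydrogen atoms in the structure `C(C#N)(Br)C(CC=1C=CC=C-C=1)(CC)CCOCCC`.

Hydrogens are implicit in SMILES; fill each atom to its normal valence:
  6 × C: 2 H each → 12
  5 × C (aromatic): 1 H each → 5
  2 × C: 3 H each → 6
  2 × C: no H
  1 × Br: no H
  1 × C: 1 H
  1 × C (aromatic): no H
  1 × N: no H
  1 × O: no H
  Total hydrogens = 24.

24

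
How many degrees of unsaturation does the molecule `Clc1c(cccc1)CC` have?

4

Molecular formula from the SMILES: C8H9Cl.
DoU = (2C + 2 + N − H − X)/2 = (2·8 + 2 + 0 − 9 − 1)/2 = 8/2 = 4.
(Structurally: 1 ring(s) + 3 π bond(s) = 4.)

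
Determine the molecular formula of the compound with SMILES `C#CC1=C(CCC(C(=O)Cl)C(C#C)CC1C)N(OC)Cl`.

C15H17Cl2NO2

Heavy atoms from the SMILES: 15 C, 2 Cl, 1 N, 2 O.
Implicit hydrogens by atom environment:
  5 × C: 1 H each → 5
  5 × C: no H
  3 × C: 2 H each → 6
  2 × C: 3 H each → 6
  2 × Cl: no H
  2 × O: no H
  1 × N: no H
  Total hydrogens = 17.
Molecular formula: C15H17Cl2NO2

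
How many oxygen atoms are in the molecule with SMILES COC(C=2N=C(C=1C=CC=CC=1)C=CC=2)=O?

The symbol for oxygen appears 2 times in the SMILES.

2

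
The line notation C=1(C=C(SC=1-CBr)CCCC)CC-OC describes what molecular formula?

Heavy atoms from the SMILES: 1 Br, 12 C, 1 O, 1 S.
Implicit hydrogens by atom environment:
  6 × C: 2 H each → 12
  3 × C (aromatic): no H
  2 × C: 3 H each → 6
  1 × Br: no H
  1 × C (aromatic): 1 H
  1 × O: no H
  1 × S (aromatic): no H
  Total hydrogens = 19.
Molecular formula: C12H19BrOS

C12H19BrOS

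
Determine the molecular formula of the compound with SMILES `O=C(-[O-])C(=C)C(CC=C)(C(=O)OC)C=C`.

C11H13O4-

Heavy atoms from the SMILES: 11 C, 4 O.
Implicit hydrogens by atom environment:
  4 × C: 2 H each → 8
  4 × C: no H
  3 × O: no H
  2 × C: 1 H each → 2
  1 × C: 3 H
  1 × O (charge -1): no H
  Total hydrogens = 13.
Net charge -1.
Molecular formula: C11H13O4-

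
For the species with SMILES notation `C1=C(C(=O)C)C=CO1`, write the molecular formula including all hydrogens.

Heavy atoms from the SMILES: 6 C, 2 O.
Implicit hydrogens by atom environment:
  3 × C (aromatic): 1 H each → 3
  1 × C: 3 H
  1 × C (aromatic): no H
  1 × C: no H
  1 × O (aromatic): no H
  1 × O: no H
  Total hydrogens = 6.
Molecular formula: C6H6O2

C6H6O2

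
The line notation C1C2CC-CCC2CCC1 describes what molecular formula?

Heavy atoms from the SMILES: 10 C.
Implicit hydrogens by atom environment:
  8 × C: 2 H each → 16
  2 × C: 1 H each → 2
  Total hydrogens = 18.
Molecular formula: C10H18

C10H18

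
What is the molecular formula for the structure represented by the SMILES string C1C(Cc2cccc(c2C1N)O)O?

Heavy atoms from the SMILES: 10 C, 1 N, 2 O.
Implicit hydrogens by atom environment:
  3 × C (aromatic): 1 H each → 3
  3 × C (aromatic): no H
  2 × C: 2 H each → 4
  2 × C: 1 H each → 2
  2 × O: 1 H each → 2
  1 × N: 2 H
  Total hydrogens = 13.
Molecular formula: C10H13NO2

C10H13NO2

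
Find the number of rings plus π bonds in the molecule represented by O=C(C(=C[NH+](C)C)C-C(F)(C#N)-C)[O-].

4

Molecular formula from the SMILES: C9H13FN2O2.
DoU = (2C + 2 + N − H − X)/2 = (2·9 + 2 + 2 − 13 − 1)/2 = 8/2 = 4.
(Structurally: 0 ring(s) + 4 π bond(s) = 4.)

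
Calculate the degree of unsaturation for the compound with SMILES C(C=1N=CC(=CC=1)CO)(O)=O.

5

Molecular formula from the SMILES: C7H7NO3.
DoU = (2C + 2 + N − H − X)/2 = (2·7 + 2 + 1 − 7 − 0)/2 = 10/2 = 5.
(Structurally: 1 ring(s) + 4 π bond(s) = 5.)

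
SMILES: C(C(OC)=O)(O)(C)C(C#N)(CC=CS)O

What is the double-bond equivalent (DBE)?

4

Molecular formula from the SMILES: C9H13NO4S.
DoU = (2C + 2 + N − H − X)/2 = (2·9 + 2 + 1 − 13 − 0)/2 = 8/2 = 4.
(Structurally: 0 ring(s) + 4 π bond(s) = 4.)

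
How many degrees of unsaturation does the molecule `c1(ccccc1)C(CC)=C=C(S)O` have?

Molecular formula from the SMILES: C11H12OS.
DoU = (2C + 2 + N − H − X)/2 = (2·11 + 2 + 0 − 12 − 0)/2 = 12/2 = 6.
(Structurally: 1 ring(s) + 5 π bond(s) = 6.)

6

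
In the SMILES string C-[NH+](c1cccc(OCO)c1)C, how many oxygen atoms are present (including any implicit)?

The symbol for oxygen appears 2 times in the SMILES.

2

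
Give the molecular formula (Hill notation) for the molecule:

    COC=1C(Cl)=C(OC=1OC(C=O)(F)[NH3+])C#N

C8H7ClFN2O4+

Heavy atoms from the SMILES: 8 C, 1 Cl, 1 F, 2 N, 4 O.
Implicit hydrogens by atom environment:
  4 × C (aromatic): no H
  3 × O: no H
  2 × C: no H
  1 × C: 3 H
  1 × C: 1 H
  1 × Cl: no H
  1 × F: no H
  1 × N (charge +1): 3 H
  1 × N: no H
  1 × O (aromatic): no H
  Total hydrogens = 7.
Net charge +1.
Molecular formula: C8H7ClFN2O4+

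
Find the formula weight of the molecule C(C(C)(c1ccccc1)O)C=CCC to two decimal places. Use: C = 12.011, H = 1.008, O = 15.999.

Molecular formula: C13H18O.
M = 13×12.011 + 18×1.008 + 1×15.999 = 190.29 g/mol.

190.29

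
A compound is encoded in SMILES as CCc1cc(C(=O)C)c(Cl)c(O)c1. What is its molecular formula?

C10H11ClO2

Heavy atoms from the SMILES: 10 C, 1 Cl, 2 O.
Implicit hydrogens by atom environment:
  4 × C (aromatic): no H
  2 × C: 3 H each → 6
  2 × C (aromatic): 1 H each → 2
  1 × C: 2 H
  1 × C: no H
  1 × Cl: no H
  1 × O: 1 H
  1 × O: no H
  Total hydrogens = 11.
Molecular formula: C10H11ClO2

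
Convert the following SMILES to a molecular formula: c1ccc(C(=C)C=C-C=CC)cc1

Heavy atoms from the SMILES: 13 C.
Implicit hydrogens by atom environment:
  5 × C (aromatic): 1 H each → 5
  4 × C: 1 H each → 4
  1 × C: 3 H
  1 × C: 2 H
  1 × C: no H
  1 × C (aromatic): no H
  Total hydrogens = 14.
Molecular formula: C13H14

C13H14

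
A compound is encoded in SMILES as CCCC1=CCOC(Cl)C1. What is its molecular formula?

Heavy atoms from the SMILES: 8 C, 1 Cl, 1 O.
Implicit hydrogens by atom environment:
  4 × C: 2 H each → 8
  2 × C: 1 H each → 2
  1 × C: 3 H
  1 × C: no H
  1 × Cl: no H
  1 × O: no H
  Total hydrogens = 13.
Molecular formula: C8H13ClO

C8H13ClO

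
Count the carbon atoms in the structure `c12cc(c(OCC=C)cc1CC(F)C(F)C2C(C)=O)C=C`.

17

The symbol for carbon appears 17 times in the SMILES. Lowercase c denotes aromatic carbon and counts toward C.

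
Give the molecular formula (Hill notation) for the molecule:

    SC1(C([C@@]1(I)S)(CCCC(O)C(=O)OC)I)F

C9H13FI2O3S2

Heavy atoms from the SMILES: 9 C, 1 F, 2 I, 3 O, 2 S.
Implicit hydrogens by atom environment:
  4 × C: no H
  3 × C: 2 H each → 6
  2 × I: no H
  2 × O: no H
  2 × S: 1 H each → 2
  1 × C: 3 H
  1 × C: 1 H
  1 × F: no H
  1 × O: 1 H
  Total hydrogens = 13.
Molecular formula: C9H13FI2O3S2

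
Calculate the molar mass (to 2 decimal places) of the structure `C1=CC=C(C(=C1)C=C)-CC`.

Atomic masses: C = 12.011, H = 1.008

132.21

Molecular formula: C10H12.
M = 10×12.011 + 12×1.008 = 132.21 g/mol.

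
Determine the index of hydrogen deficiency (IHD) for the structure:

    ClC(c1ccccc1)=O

Molecular formula from the SMILES: C7H5ClO.
DoU = (2C + 2 + N − H − X)/2 = (2·7 + 2 + 0 − 5 − 1)/2 = 10/2 = 5.
(Structurally: 1 ring(s) + 4 π bond(s) = 5.)

5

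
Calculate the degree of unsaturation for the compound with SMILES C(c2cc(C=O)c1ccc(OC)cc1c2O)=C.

Molecular formula from the SMILES: C14H12O3.
DoU = (2C + 2 + N − H − X)/2 = (2·14 + 2 + 0 − 12 − 0)/2 = 18/2 = 9.
(Structurally: 2 ring(s) + 7 π bond(s) = 9.)

9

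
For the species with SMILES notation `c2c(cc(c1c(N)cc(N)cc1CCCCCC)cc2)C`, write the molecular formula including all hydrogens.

Heavy atoms from the SMILES: 19 C, 2 N.
Implicit hydrogens by atom environment:
  6 × C (aromatic): 1 H each → 6
  6 × C (aromatic): no H
  5 × C: 2 H each → 10
  2 × C: 3 H each → 6
  2 × N: 2 H each → 4
  Total hydrogens = 26.
Molecular formula: C19H26N2

C19H26N2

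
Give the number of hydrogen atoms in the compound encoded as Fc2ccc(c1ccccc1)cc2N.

10

Hydrogens are implicit in SMILES; fill each atom to its normal valence:
  8 × C (aromatic): 1 H each → 8
  4 × C (aromatic): no H
  1 × F: no H
  1 × N: 2 H
  Total hydrogens = 10.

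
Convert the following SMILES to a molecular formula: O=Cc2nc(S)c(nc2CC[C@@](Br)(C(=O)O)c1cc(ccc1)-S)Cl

Heavy atoms from the SMILES: 1 Br, 15 C, 1 Cl, 2 N, 3 O, 2 S.
Implicit hydrogens by atom environment:
  6 × C (aromatic): no H
  4 × C (aromatic): 1 H each → 4
  2 × C: 2 H each → 4
  2 × C: no H
  2 × N (aromatic): no H
  2 × O: no H
  2 × S: 1 H each → 2
  1 × Br: no H
  1 × C: 1 H
  1 × Cl: no H
  1 × O: 1 H
  Total hydrogens = 12.
Molecular formula: C15H12BrClN2O3S2

C15H12BrClN2O3S2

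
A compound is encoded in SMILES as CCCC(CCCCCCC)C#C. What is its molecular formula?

C13H24

Heavy atoms from the SMILES: 13 C.
Implicit hydrogens by atom environment:
  8 × C: 2 H each → 16
  2 × C: 3 H each → 6
  2 × C: 1 H each → 2
  1 × C: no H
  Total hydrogens = 24.
Molecular formula: C13H24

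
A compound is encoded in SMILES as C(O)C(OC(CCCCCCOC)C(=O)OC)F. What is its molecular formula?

Heavy atoms from the SMILES: 12 C, 1 F, 5 O.
Implicit hydrogens by atom environment:
  7 × C: 2 H each → 14
  4 × O: no H
  2 × C: 3 H each → 6
  2 × C: 1 H each → 2
  1 × C: no H
  1 × F: no H
  1 × O: 1 H
  Total hydrogens = 23.
Molecular formula: C12H23FO5

C12H23FO5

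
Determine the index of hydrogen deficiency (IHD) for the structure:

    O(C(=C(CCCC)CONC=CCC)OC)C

Molecular formula from the SMILES: C13H25NO3.
DoU = (2C + 2 + N − H − X)/2 = (2·13 + 2 + 1 − 25 − 0)/2 = 4/2 = 2.
(Structurally: 0 ring(s) + 2 π bond(s) = 2.)

2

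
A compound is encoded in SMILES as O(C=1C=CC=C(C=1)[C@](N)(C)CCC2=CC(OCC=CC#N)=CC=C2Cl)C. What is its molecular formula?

C21H23ClN2O2

Heavy atoms from the SMILES: 21 C, 1 Cl, 2 N, 2 O.
Implicit hydrogens by atom environment:
  7 × C (aromatic): 1 H each → 7
  5 × C (aromatic): no H
  3 × C: 2 H each → 6
  2 × C: 3 H each → 6
  2 × C: 1 H each → 2
  2 × C: no H
  2 × O: no H
  1 × Cl: no H
  1 × N: 2 H
  1 × N: no H
  Total hydrogens = 23.
Molecular formula: C21H23ClN2O2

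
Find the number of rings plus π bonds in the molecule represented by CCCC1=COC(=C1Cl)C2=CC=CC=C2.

Molecular formula from the SMILES: C13H13ClO.
DoU = (2C + 2 + N − H − X)/2 = (2·13 + 2 + 0 − 13 − 1)/2 = 14/2 = 7.
(Structurally: 2 ring(s) + 5 π bond(s) = 7.)

7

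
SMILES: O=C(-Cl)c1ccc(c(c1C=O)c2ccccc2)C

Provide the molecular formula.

Heavy atoms from the SMILES: 15 C, 1 Cl, 2 O.
Implicit hydrogens by atom environment:
  7 × C (aromatic): 1 H each → 7
  5 × C (aromatic): no H
  2 × O: no H
  1 × C: 3 H
  1 × C: 1 H
  1 × C: no H
  1 × Cl: no H
  Total hydrogens = 11.
Molecular formula: C15H11ClO2

C15H11ClO2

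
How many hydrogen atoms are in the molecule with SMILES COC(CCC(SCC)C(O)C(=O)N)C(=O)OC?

Hydrogens are implicit in SMILES; fill each atom to its normal valence:
  4 × O: no H
  3 × C: 3 H each → 9
  3 × C: 2 H each → 6
  3 × C: 1 H each → 3
  2 × C: no H
  1 × N: 2 H
  1 × O: 1 H
  1 × S: no H
  Total hydrogens = 21.

21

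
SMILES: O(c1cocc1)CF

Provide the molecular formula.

C5H5FO2

Heavy atoms from the SMILES: 5 C, 1 F, 2 O.
Implicit hydrogens by atom environment:
  3 × C (aromatic): 1 H each → 3
  1 × C: 2 H
  1 × C (aromatic): no H
  1 × F: no H
  1 × O (aromatic): no H
  1 × O: no H
  Total hydrogens = 5.
Molecular formula: C5H5FO2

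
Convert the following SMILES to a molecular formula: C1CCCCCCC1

C8H16

Heavy atoms from the SMILES: 8 C.
Implicit hydrogens by atom environment:
  8 × C: 2 H each → 16
  Total hydrogens = 16.
Molecular formula: C8H16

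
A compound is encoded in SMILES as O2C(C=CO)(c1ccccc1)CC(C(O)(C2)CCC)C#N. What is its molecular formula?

C17H21NO3

Heavy atoms from the SMILES: 17 C, 1 N, 3 O.
Implicit hydrogens by atom environment:
  5 × C (aromatic): 1 H each → 5
  4 × C: 2 H each → 8
  3 × C: 1 H each → 3
  3 × C: no H
  2 × O: 1 H each → 2
  1 × C: 3 H
  1 × C (aromatic): no H
  1 × N: no H
  1 × O: no H
  Total hydrogens = 21.
Molecular formula: C17H21NO3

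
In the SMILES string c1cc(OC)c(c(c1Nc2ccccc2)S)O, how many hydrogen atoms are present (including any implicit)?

Hydrogens are implicit in SMILES; fill each atom to its normal valence:
  7 × C (aromatic): 1 H each → 7
  5 × C (aromatic): no H
  1 × C: 3 H
  1 × N: 1 H
  1 × O: 1 H
  1 × O: no H
  1 × S: 1 H
  Total hydrogens = 13.

13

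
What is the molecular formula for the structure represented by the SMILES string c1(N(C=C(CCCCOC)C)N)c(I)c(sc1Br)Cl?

Heavy atoms from the SMILES: 1 Br, 12 C, 1 Cl, 1 I, 2 N, 1 O, 1 S.
Implicit hydrogens by atom environment:
  4 × C: 2 H each → 8
  4 × C (aromatic): no H
  2 × C: 3 H each → 6
  1 × Br: no H
  1 × C: 1 H
  1 × C: no H
  1 × Cl: no H
  1 × I: no H
  1 × N: 2 H
  1 × N: no H
  1 × O: no H
  1 × S (aromatic): no H
  Total hydrogens = 17.
Molecular formula: C12H17BrClIN2OS

C12H17BrClIN2OS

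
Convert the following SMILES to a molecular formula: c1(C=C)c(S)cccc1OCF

C9H9FOS

Heavy atoms from the SMILES: 9 C, 1 F, 1 O, 1 S.
Implicit hydrogens by atom environment:
  3 × C (aromatic): 1 H each → 3
  3 × C (aromatic): no H
  2 × C: 2 H each → 4
  1 × C: 1 H
  1 × F: no H
  1 × O: no H
  1 × S: 1 H
  Total hydrogens = 9.
Molecular formula: C9H9FOS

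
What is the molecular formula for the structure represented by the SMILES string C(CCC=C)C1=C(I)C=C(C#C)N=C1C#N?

C13H11IN2

Heavy atoms from the SMILES: 13 C, 1 I, 2 N.
Implicit hydrogens by atom environment:
  4 × C: 2 H each → 8
  4 × C (aromatic): no H
  2 × C: 1 H each → 2
  2 × C: no H
  1 × C (aromatic): 1 H
  1 × I: no H
  1 × N (aromatic): no H
  1 × N: no H
  Total hydrogens = 11.
Molecular formula: C13H11IN2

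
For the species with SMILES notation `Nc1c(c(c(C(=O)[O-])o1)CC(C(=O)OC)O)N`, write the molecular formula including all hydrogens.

Heavy atoms from the SMILES: 9 C, 2 N, 6 O.
Implicit hydrogens by atom environment:
  4 × C (aromatic): no H
  3 × O: no H
  2 × C: no H
  2 × N: 2 H each → 4
  1 × C: 3 H
  1 × C: 2 H
  1 × C: 1 H
  1 × O: 1 H
  1 × O (aromatic): no H
  1 × O (charge -1): no H
  Total hydrogens = 11.
Net charge -1.
Molecular formula: C9H11N2O6-

C9H11N2O6-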